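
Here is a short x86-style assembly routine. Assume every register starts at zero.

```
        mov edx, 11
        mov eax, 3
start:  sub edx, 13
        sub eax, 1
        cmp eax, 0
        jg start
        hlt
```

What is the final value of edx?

-28

mov edx, 11 → edx=11
mov eax, 3 → eax=3
sub edx, 13 → edx=11-13=-2
sub eax, 1 → eax=3-1=2
cmp eax, 0  (cmp 2,0)
jg start: taken
sub edx, 13 → edx=(-2)-13=-15
sub eax, 1 → eax=2-1=1
cmp eax, 0  (cmp 1,0)
jg start: taken
sub edx, 13 → edx=(-15)-13=-28
sub eax, 1 → eax=1-1=0
cmp eax, 0  (cmp 0,0)
jg start: not taken
halt.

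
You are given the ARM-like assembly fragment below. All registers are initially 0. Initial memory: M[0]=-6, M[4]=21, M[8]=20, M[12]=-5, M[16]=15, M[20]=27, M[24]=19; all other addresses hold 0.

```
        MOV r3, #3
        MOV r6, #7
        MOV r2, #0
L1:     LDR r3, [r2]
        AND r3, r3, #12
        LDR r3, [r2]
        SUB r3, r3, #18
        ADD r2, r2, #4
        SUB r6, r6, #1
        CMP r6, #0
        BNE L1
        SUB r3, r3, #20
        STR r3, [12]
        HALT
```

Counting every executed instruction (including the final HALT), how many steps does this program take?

r3=3
r6=7
r2=0
r3=M[0]=-6
r3=(-6)&12=8
r3=M[0]=-6
r3=(-6)-18=-24
r2=0+4=4
r6=7-1=6
CMP r6, #0  (cmp 6,0)
BNE L1: taken
r3=M[4]=21
r3=21&12=4
r3=M[4]=21
r3=21-18=3
r2=4+4=8
r6=6-1=5
CMP r6, #0  (cmp 5,0)
BNE L1: taken
r3=M[8]=20
r3=20&12=4
r3=M[8]=20
r3=20-18=2
r2=8+4=12
r6=5-1=4
CMP r6, #0  (cmp 4,0)
BNE L1: taken
r3=M[12]=-5
r3=(-5)&12=8
r3=M[12]=-5
r3=(-5)-18=-23
r2=12+4=16
r6=4-1=3
CMP r6, #0  (cmp 3,0)
BNE L1: taken
r3=M[16]=15
r3=15&12=12
r3=M[16]=15
r3=15-18=-3
r2=16+4=20
r6=3-1=2
CMP r6, #0  (cmp 2,0)
BNE L1: taken
r3=M[20]=27
r3=27&12=8
r3=M[20]=27
r3=27-18=9
r2=20+4=24
r6=2-1=1
CMP r6, #0  (cmp 1,0)
BNE L1: taken
r3=M[24]=19
r3=19&12=0
r3=M[24]=19
r3=19-18=1
r2=24+4=28
r6=1-1=0
CMP r6, #0  (cmp 0,0)
BNE L1: not taken
r3=1-20=-19
STR r3, [12] → M[12]=-19
halt.
Total executed instructions: 62.

62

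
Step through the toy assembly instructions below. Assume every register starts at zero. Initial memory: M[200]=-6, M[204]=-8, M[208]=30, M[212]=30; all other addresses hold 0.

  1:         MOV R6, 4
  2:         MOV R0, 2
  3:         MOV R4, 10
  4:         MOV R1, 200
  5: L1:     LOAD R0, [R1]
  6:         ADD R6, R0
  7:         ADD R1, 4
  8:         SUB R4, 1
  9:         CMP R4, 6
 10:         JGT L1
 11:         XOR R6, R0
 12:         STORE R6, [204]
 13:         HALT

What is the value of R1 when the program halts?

216

MOV R6, 4 → R6=4
MOV R0, 2 → R0=2
MOV R4, 10 → R4=10
MOV R1, 200 → R1=200
LOAD R0, [R1] → R0=M[200]=-6
ADD R6, R0 → R6=4+(-6)=-2
ADD R1, 4 → R1=200+4=204
SUB R4, 1 → R4=10-1=9
CMP R4, 6  (cmp 9,6)
JGT L1: taken
LOAD R0, [R1] → R0=M[204]=-8
ADD R6, R0 → R6=(-2)+(-8)=-10
ADD R1, 4 → R1=204+4=208
SUB R4, 1 → R4=9-1=8
CMP R4, 6  (cmp 8,6)
JGT L1: taken
LOAD R0, [R1] → R0=M[208]=30
ADD R6, R0 → R6=(-10)+30=20
ADD R1, 4 → R1=208+4=212
SUB R4, 1 → R4=8-1=7
CMP R4, 6  (cmp 7,6)
JGT L1: taken
LOAD R0, [R1] → R0=M[212]=30
ADD R6, R0 → R6=20+30=50
ADD R1, 4 → R1=212+4=216
SUB R4, 1 → R4=7-1=6
CMP R4, 6  (cmp 6,6)
JGT L1: not taken
XOR R6, R0 → R6=50^30=44
STORE R6, [204] → M[204]=44
halt.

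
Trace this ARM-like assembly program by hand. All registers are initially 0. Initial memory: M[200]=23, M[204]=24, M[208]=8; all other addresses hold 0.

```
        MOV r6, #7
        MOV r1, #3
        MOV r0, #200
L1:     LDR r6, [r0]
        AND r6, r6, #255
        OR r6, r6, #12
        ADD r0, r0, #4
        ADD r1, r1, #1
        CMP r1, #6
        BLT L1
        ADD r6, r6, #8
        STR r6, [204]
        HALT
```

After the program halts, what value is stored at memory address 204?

20

r6=7
r1=3
r0=200
r6=M[200]=23
r6=23&255=23
r6=23|12=31
r0=200+4=204
r1=3+1=4
CMP r1, #6  (cmp 4,6)
BLT L1: taken
r6=M[204]=24
r6=24&255=24
r6=24|12=28
r0=204+4=208
r1=4+1=5
CMP r1, #6  (cmp 5,6)
BLT L1: taken
r6=M[208]=8
r6=8&255=8
r6=8|12=12
r0=208+4=212
r1=5+1=6
CMP r1, #6  (cmp 6,6)
BLT L1: not taken
r6=12+8=20
STR r6, [204] → M[204]=20
halt.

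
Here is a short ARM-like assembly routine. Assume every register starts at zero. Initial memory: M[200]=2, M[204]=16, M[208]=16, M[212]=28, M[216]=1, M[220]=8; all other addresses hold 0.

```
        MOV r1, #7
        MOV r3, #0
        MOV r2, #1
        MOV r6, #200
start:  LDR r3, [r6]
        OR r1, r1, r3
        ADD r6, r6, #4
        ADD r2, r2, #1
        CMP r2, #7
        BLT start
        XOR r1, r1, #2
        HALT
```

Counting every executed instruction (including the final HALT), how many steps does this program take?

42

MOV r1, #7 → r1=7
MOV r3, #0 → r3=0
MOV r2, #1 → r2=1
MOV r6, #200 → r6=200
LDR r3, [r6] → r3=M[200]=2
OR r1, r1, r3 → r1=7|2=7
ADD r6, r6, #4 → r6=200+4=204
ADD r2, r2, #1 → r2=1+1=2
CMP r2, #7  (cmp 2,7)
BLT start: taken
LDR r3, [r6] → r3=M[204]=16
OR r1, r1, r3 → r1=7|16=23
ADD r6, r6, #4 → r6=204+4=208
ADD r2, r2, #1 → r2=2+1=3
CMP r2, #7  (cmp 3,7)
BLT start: taken
LDR r3, [r6] → r3=M[208]=16
OR r1, r1, r3 → r1=23|16=23
ADD r6, r6, #4 → r6=208+4=212
ADD r2, r2, #1 → r2=3+1=4
CMP r2, #7  (cmp 4,7)
BLT start: taken
LDR r3, [r6] → r3=M[212]=28
OR r1, r1, r3 → r1=23|28=31
ADD r6, r6, #4 → r6=212+4=216
ADD r2, r2, #1 → r2=4+1=5
CMP r2, #7  (cmp 5,7)
BLT start: taken
LDR r3, [r6] → r3=M[216]=1
OR r1, r1, r3 → r1=31|1=31
ADD r6, r6, #4 → r6=216+4=220
ADD r2, r2, #1 → r2=5+1=6
CMP r2, #7  (cmp 6,7)
BLT start: taken
LDR r3, [r6] → r3=M[220]=8
OR r1, r1, r3 → r1=31|8=31
ADD r6, r6, #4 → r6=220+4=224
ADD r2, r2, #1 → r2=6+1=7
CMP r2, #7  (cmp 7,7)
BLT start: not taken
XOR r1, r1, #2 → r1=31^2=29
halt.
Total executed instructions: 42.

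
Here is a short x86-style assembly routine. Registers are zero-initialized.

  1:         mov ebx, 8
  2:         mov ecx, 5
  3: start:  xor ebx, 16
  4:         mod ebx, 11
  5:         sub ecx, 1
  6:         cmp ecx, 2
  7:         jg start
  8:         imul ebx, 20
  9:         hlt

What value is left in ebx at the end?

ebx=8
ecx=5
ebx=8^16=24
ebx=24%11=2
ecx=5-1=4
cmp ecx, 2  (cmp 4,2)
jg start: taken
ebx=2^16=18
ebx=18%11=7
ecx=4-1=3
cmp ecx, 2  (cmp 3,2)
jg start: taken
ebx=7^16=23
ebx=23%11=1
ecx=3-1=2
cmp ecx, 2  (cmp 2,2)
jg start: not taken
ebx=1*20=20
halt.

20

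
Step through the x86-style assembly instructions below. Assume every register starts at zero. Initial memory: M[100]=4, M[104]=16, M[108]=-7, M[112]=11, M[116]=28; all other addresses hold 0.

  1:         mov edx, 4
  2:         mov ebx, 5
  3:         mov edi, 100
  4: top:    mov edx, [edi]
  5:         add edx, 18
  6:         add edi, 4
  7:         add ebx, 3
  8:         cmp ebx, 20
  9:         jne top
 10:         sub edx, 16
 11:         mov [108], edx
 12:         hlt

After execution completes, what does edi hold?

mov edx, 4 → edx=4
mov ebx, 5 → ebx=5
mov edi, 100 → edi=100
mov edx, [edi] → edx=M[100]=4
add edx, 18 → edx=4+18=22
add edi, 4 → edi=100+4=104
add ebx, 3 → ebx=5+3=8
cmp ebx, 20  (cmp 8,20)
jne top: taken
mov edx, [edi] → edx=M[104]=16
add edx, 18 → edx=16+18=34
add edi, 4 → edi=104+4=108
add ebx, 3 → ebx=8+3=11
cmp ebx, 20  (cmp 11,20)
jne top: taken
mov edx, [edi] → edx=M[108]=-7
add edx, 18 → edx=(-7)+18=11
add edi, 4 → edi=108+4=112
add ebx, 3 → ebx=11+3=14
cmp ebx, 20  (cmp 14,20)
jne top: taken
mov edx, [edi] → edx=M[112]=11
add edx, 18 → edx=11+18=29
add edi, 4 → edi=112+4=116
add ebx, 3 → ebx=14+3=17
cmp ebx, 20  (cmp 17,20)
jne top: taken
mov edx, [edi] → edx=M[116]=28
add edx, 18 → edx=28+18=46
add edi, 4 → edi=116+4=120
add ebx, 3 → ebx=17+3=20
cmp ebx, 20  (cmp 20,20)
jne top: not taken
sub edx, 16 → edx=46-16=30
mov [108], edx → M[108]=30
halt.

120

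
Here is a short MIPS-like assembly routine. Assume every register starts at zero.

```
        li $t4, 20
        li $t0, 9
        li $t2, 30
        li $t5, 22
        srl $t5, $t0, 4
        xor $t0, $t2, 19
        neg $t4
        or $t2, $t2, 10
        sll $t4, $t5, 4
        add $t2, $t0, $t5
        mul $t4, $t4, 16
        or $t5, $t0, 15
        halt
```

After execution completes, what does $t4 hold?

0

after li $t4, 20: $t4=20
after li $t0, 9: $t0=9
after li $t2, 30: $t2=30
after li $t5, 22: $t5=22
after srl $t5, $t0, 4: $t5=9>>4=0
after xor $t0, $t2, 19: $t0=30^19=13
after neg $t4: $t4=-(20)=-20
after or $t2, $t2, 10: $t2=30|10=30
after sll $t4, $t5, 4: $t4=0<<4=0
after add $t2, $t0, $t5: $t2=13+0=13
after mul $t4, $t4, 16: $t4=0*16=0
after or $t5, $t0, 15: $t5=13|15=15
halt.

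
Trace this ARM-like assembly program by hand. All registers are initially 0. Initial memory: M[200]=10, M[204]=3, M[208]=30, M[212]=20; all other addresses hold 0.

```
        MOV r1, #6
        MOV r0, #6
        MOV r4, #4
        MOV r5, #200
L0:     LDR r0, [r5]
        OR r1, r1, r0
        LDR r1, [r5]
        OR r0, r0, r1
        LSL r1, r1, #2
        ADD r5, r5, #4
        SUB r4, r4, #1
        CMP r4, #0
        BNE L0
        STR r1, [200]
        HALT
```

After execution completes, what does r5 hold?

216

MOV r1, #6 → r1=6
MOV r0, #6 → r0=6
MOV r4, #4 → r4=4
MOV r5, #200 → r5=200
LDR r0, [r5] → r0=M[200]=10
OR r1, r1, r0 → r1=6|10=14
LDR r1, [r5] → r1=M[200]=10
OR r0, r0, r1 → r0=10|10=10
LSL r1, r1, #2 → r1=10<<2=40
ADD r5, r5, #4 → r5=200+4=204
SUB r4, r4, #1 → r4=4-1=3
CMP r4, #0  (cmp 3,0)
BNE L0: taken
LDR r0, [r5] → r0=M[204]=3
OR r1, r1, r0 → r1=40|3=43
LDR r1, [r5] → r1=M[204]=3
OR r0, r0, r1 → r0=3|3=3
LSL r1, r1, #2 → r1=3<<2=12
ADD r5, r5, #4 → r5=204+4=208
SUB r4, r4, #1 → r4=3-1=2
CMP r4, #0  (cmp 2,0)
BNE L0: taken
LDR r0, [r5] → r0=M[208]=30
OR r1, r1, r0 → r1=12|30=30
LDR r1, [r5] → r1=M[208]=30
OR r0, r0, r1 → r0=30|30=30
LSL r1, r1, #2 → r1=30<<2=120
ADD r5, r5, #4 → r5=208+4=212
SUB r4, r4, #1 → r4=2-1=1
CMP r4, #0  (cmp 1,0)
BNE L0: taken
LDR r0, [r5] → r0=M[212]=20
OR r1, r1, r0 → r1=120|20=124
LDR r1, [r5] → r1=M[212]=20
OR r0, r0, r1 → r0=20|20=20
LSL r1, r1, #2 → r1=20<<2=80
ADD r5, r5, #4 → r5=212+4=216
SUB r4, r4, #1 → r4=1-1=0
CMP r4, #0  (cmp 0,0)
BNE L0: not taken
STR r1, [200] → M[200]=80
halt.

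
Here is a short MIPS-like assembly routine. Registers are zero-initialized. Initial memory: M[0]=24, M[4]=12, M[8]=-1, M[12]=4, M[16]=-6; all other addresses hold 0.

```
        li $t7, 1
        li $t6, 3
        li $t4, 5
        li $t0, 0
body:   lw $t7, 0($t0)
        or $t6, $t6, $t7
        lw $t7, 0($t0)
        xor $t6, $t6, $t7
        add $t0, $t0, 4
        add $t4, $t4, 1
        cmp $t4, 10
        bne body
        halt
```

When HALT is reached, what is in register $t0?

20

$t7=1
$t6=3
$t4=5
$t0=0
$t7=M[0]=24
$t6=3|24=27
$t7=M[0]=24
$t6=27^24=3
$t0=0+4=4
$t4=5+1=6
cmp $t4, 10  (cmp 6,10)
bne body: taken
$t7=M[4]=12
$t6=3|12=15
$t7=M[4]=12
$t6=15^12=3
$t0=4+4=8
$t4=6+1=7
cmp $t4, 10  (cmp 7,10)
bne body: taken
$t7=M[8]=-1
$t6=3|(-1)=-1
$t7=M[8]=-1
$t6=(-1)^(-1)=0
$t0=8+4=12
$t4=7+1=8
cmp $t4, 10  (cmp 8,10)
bne body: taken
$t7=M[12]=4
$t6=0|4=4
$t7=M[12]=4
$t6=4^4=0
$t0=12+4=16
$t4=8+1=9
cmp $t4, 10  (cmp 9,10)
bne body: taken
$t7=M[16]=-6
$t6=0|(-6)=-6
$t7=M[16]=-6
$t6=(-6)^(-6)=0
$t0=16+4=20
$t4=9+1=10
cmp $t4, 10  (cmp 10,10)
bne body: not taken
halt.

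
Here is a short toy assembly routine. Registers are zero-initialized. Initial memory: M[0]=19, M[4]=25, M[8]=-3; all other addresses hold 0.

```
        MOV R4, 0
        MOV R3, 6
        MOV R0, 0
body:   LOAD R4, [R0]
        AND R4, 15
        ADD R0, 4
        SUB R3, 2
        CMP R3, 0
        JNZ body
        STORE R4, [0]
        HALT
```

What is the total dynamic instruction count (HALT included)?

R4=0
R3=6
R0=0
R4=M[0]=19
R4=19&15=3
R0=0+4=4
R3=6-2=4
CMP R3, 0  (cmp 4,0)
JNZ body: taken
R4=M[4]=25
R4=25&15=9
R0=4+4=8
R3=4-2=2
CMP R3, 0  (cmp 2,0)
JNZ body: taken
R4=M[8]=-3
R4=(-3)&15=13
R0=8+4=12
R3=2-2=0
CMP R3, 0  (cmp 0,0)
JNZ body: not taken
STORE R4, [0] → M[0]=13
halt.
Total executed instructions: 23.

23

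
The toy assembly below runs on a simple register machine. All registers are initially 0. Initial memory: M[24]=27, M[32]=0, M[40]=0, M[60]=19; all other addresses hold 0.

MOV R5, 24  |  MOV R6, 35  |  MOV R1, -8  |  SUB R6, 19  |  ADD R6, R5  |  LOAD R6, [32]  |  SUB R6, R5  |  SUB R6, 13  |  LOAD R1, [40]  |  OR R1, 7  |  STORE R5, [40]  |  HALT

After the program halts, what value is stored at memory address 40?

24

R5=24
R6=35
R1=-8
R6=35-19=16
R6=16+24=40
R6=M[32]=0
R6=0-24=-24
R6=(-24)-13=-37
R1=M[40]=0
R1=0|7=7
STORE R5, [40] → M[40]=24
halt.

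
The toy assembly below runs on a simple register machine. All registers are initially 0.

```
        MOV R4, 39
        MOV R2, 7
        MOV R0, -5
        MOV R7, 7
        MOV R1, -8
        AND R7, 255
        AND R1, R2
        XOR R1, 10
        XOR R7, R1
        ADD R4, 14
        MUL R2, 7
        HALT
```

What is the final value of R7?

13

MOV R4, 39 → R4=39
MOV R2, 7 → R2=7
MOV R0, -5 → R0=-5
MOV R7, 7 → R7=7
MOV R1, -8 → R1=-8
AND R7, 255 → R7=7&255=7
AND R1, R2 → R1=(-8)&7=0
XOR R1, 10 → R1=0^10=10
XOR R7, R1 → R7=7^10=13
ADD R4, 14 → R4=39+14=53
MUL R2, 7 → R2=7*7=49
halt.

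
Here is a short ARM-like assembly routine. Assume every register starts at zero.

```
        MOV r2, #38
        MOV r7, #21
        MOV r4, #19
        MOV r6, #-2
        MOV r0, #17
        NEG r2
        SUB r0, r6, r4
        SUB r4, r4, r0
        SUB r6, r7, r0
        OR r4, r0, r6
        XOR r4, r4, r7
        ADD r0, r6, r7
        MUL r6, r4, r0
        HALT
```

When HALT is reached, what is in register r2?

MOV r2, #38 → r2=38
MOV r7, #21 → r7=21
MOV r4, #19 → r4=19
MOV r6, #-2 → r6=-2
MOV r0, #17 → r0=17
NEG r2 → r2=-(38)=-38
SUB r0, r6, r4 → r0=(-2)-19=-21
SUB r4, r4, r0 → r4=19-(-21)=40
SUB r6, r7, r0 → r6=21-(-21)=42
OR r4, r0, r6 → r4=(-21)|42=-21
XOR r4, r4, r7 → r4=(-21)^21=-2
ADD r0, r6, r7 → r0=42+21=63
MUL r6, r4, r0 → r6=(-2)*63=-126
halt.

-38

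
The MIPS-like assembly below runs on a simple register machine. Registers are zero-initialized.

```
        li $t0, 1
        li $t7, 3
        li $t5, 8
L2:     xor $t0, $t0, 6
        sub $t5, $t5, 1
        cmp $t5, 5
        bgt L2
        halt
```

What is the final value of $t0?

$t0=1
$t7=3
$t5=8
$t0=1^6=7
$t5=8-1=7
cmp $t5, 5  (cmp 7,5)
bgt L2: taken
$t0=7^6=1
$t5=7-1=6
cmp $t5, 5  (cmp 6,5)
bgt L2: taken
$t0=1^6=7
$t5=6-1=5
cmp $t5, 5  (cmp 5,5)
bgt L2: not taken
halt.

7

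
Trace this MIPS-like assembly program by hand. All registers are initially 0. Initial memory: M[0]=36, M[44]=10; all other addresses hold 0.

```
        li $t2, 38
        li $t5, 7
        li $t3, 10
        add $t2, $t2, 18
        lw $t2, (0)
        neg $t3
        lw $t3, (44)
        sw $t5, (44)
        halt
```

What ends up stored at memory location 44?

7

$t2=38
$t5=7
$t3=10
$t2=38+18=56
$t2=M[0]=36
$t3=-(10)=-10
$t3=M[44]=10
sw $t5, (44) → M[44]=7
halt.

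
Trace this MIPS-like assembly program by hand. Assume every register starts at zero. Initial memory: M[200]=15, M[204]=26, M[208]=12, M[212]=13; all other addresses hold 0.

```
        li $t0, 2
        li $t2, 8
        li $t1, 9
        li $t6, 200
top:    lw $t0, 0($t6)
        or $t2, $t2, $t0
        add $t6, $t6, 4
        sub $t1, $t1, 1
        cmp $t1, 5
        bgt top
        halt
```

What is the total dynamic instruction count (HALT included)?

$t0=2
$t2=8
$t1=9
$t6=200
$t0=M[200]=15
$t2=8|15=15
$t6=200+4=204
$t1=9-1=8
cmp $t1, 5  (cmp 8,5)
bgt top: taken
$t0=M[204]=26
$t2=15|26=31
$t6=204+4=208
$t1=8-1=7
cmp $t1, 5  (cmp 7,5)
bgt top: taken
$t0=M[208]=12
$t2=31|12=31
$t6=208+4=212
$t1=7-1=6
cmp $t1, 5  (cmp 6,5)
bgt top: taken
$t0=M[212]=13
$t2=31|13=31
$t6=212+4=216
$t1=6-1=5
cmp $t1, 5  (cmp 5,5)
bgt top: not taken
halt.
Total executed instructions: 29.

29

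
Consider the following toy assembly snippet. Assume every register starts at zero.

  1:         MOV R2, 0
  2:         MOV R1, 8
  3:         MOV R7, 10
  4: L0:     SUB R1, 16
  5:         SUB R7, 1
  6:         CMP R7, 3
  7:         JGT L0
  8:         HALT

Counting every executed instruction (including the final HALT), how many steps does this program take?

MOV R2, 0 → R2=0
MOV R1, 8 → R1=8
MOV R7, 10 → R7=10
SUB R1, 16 → R1=8-16=-8
SUB R7, 1 → R7=10-1=9
CMP R7, 3  (cmp 9,3)
JGT L0: taken
SUB R1, 16 → R1=(-8)-16=-24
SUB R7, 1 → R7=9-1=8
CMP R7, 3  (cmp 8,3)
JGT L0: taken
SUB R1, 16 → R1=(-24)-16=-40
SUB R7, 1 → R7=8-1=7
CMP R7, 3  (cmp 7,3)
JGT L0: taken
SUB R1, 16 → R1=(-40)-16=-56
SUB R7, 1 → R7=7-1=6
CMP R7, 3  (cmp 6,3)
JGT L0: taken
SUB R1, 16 → R1=(-56)-16=-72
SUB R7, 1 → R7=6-1=5
CMP R7, 3  (cmp 5,3)
JGT L0: taken
SUB R1, 16 → R1=(-72)-16=-88
SUB R7, 1 → R7=5-1=4
CMP R7, 3  (cmp 4,3)
JGT L0: taken
SUB R1, 16 → R1=(-88)-16=-104
SUB R7, 1 → R7=4-1=3
CMP R7, 3  (cmp 3,3)
JGT L0: not taken
halt.
Total executed instructions: 32.

32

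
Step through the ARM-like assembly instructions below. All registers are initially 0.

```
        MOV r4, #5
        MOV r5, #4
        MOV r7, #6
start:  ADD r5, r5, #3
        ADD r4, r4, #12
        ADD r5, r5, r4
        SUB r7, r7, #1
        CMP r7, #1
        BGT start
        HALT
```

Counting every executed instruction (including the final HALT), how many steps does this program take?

34

after MOV r4, #5: r4=5
after MOV r5, #4: r5=4
after MOV r7, #6: r7=6
after ADD r5, r5, #3: r5=4+3=7
after ADD r4, r4, #12: r4=5+12=17
after ADD r5, r5, r4: r5=7+17=24
after SUB r7, r7, #1: r7=6-1=5
CMP r7, #1  (cmp 5,1)
BGT start: taken
after ADD r5, r5, #3: r5=24+3=27
after ADD r4, r4, #12: r4=17+12=29
after ADD r5, r5, r4: r5=27+29=56
after SUB r7, r7, #1: r7=5-1=4
CMP r7, #1  (cmp 4,1)
BGT start: taken
after ADD r5, r5, #3: r5=56+3=59
after ADD r4, r4, #12: r4=29+12=41
after ADD r5, r5, r4: r5=59+41=100
after SUB r7, r7, #1: r7=4-1=3
CMP r7, #1  (cmp 3,1)
BGT start: taken
after ADD r5, r5, #3: r5=100+3=103
after ADD r4, r4, #12: r4=41+12=53
after ADD r5, r5, r4: r5=103+53=156
after SUB r7, r7, #1: r7=3-1=2
CMP r7, #1  (cmp 2,1)
BGT start: taken
after ADD r5, r5, #3: r5=156+3=159
after ADD r4, r4, #12: r4=53+12=65
after ADD r5, r5, r4: r5=159+65=224
after SUB r7, r7, #1: r7=2-1=1
CMP r7, #1  (cmp 1,1)
BGT start: not taken
halt.
Total executed instructions: 34.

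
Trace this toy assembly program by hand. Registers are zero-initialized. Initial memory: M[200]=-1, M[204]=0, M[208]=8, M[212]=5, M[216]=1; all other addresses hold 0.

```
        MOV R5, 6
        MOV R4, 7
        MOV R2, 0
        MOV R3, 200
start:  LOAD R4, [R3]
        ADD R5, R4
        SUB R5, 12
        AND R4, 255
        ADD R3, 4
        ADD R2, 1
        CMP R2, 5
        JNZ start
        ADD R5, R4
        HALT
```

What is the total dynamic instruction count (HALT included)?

46

after MOV R5, 6: R5=6
after MOV R4, 7: R4=7
after MOV R2, 0: R2=0
after MOV R3, 200: R3=200
after LOAD R4, [R3]: R4=M[200]=-1
after ADD R5, R4: R5=6+(-1)=5
after SUB R5, 12: R5=5-12=-7
after AND R4, 255: R4=(-1)&255=255
after ADD R3, 4: R3=200+4=204
after ADD R2, 1: R2=0+1=1
CMP R2, 5  (cmp 1,5)
JNZ start: taken
after LOAD R4, [R3]: R4=M[204]=0
after ADD R5, R4: R5=(-7)+0=-7
after SUB R5, 12: R5=(-7)-12=-19
after AND R4, 255: R4=0&255=0
after ADD R3, 4: R3=204+4=208
after ADD R2, 1: R2=1+1=2
CMP R2, 5  (cmp 2,5)
JNZ start: taken
after LOAD R4, [R3]: R4=M[208]=8
after ADD R5, R4: R5=(-19)+8=-11
after SUB R5, 12: R5=(-11)-12=-23
after AND R4, 255: R4=8&255=8
after ADD R3, 4: R3=208+4=212
after ADD R2, 1: R2=2+1=3
CMP R2, 5  (cmp 3,5)
JNZ start: taken
after LOAD R4, [R3]: R4=M[212]=5
after ADD R5, R4: R5=(-23)+5=-18
after SUB R5, 12: R5=(-18)-12=-30
after AND R4, 255: R4=5&255=5
after ADD R3, 4: R3=212+4=216
after ADD R2, 1: R2=3+1=4
CMP R2, 5  (cmp 4,5)
JNZ start: taken
after LOAD R4, [R3]: R4=M[216]=1
after ADD R5, R4: R5=(-30)+1=-29
after SUB R5, 12: R5=(-29)-12=-41
after AND R4, 255: R4=1&255=1
after ADD R3, 4: R3=216+4=220
after ADD R2, 1: R2=4+1=5
CMP R2, 5  (cmp 5,5)
JNZ start: not taken
after ADD R5, R4: R5=(-41)+1=-40
halt.
Total executed instructions: 46.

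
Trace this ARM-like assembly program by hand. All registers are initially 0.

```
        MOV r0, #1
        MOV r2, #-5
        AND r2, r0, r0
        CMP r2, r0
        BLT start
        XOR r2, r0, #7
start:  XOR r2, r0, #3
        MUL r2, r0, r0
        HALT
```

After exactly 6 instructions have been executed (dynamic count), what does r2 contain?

r0=1
r2=-5
r2=1&1=1
CMP r2, r0  (cmp 1,1)
BLT start: not taken
r2=1^7=6
After step 6: r2 = 6.

6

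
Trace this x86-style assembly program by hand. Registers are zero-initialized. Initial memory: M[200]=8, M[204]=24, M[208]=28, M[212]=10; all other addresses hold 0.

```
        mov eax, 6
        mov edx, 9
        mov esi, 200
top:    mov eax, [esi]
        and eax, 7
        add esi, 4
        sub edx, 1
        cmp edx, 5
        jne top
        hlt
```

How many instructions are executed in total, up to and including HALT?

eax=6
edx=9
esi=200
eax=M[200]=8
eax=8&7=0
esi=200+4=204
edx=9-1=8
cmp edx, 5  (cmp 8,5)
jne top: taken
eax=M[204]=24
eax=24&7=0
esi=204+4=208
edx=8-1=7
cmp edx, 5  (cmp 7,5)
jne top: taken
eax=M[208]=28
eax=28&7=4
esi=208+4=212
edx=7-1=6
cmp edx, 5  (cmp 6,5)
jne top: taken
eax=M[212]=10
eax=10&7=2
esi=212+4=216
edx=6-1=5
cmp edx, 5  (cmp 5,5)
jne top: not taken
halt.
Total executed instructions: 28.

28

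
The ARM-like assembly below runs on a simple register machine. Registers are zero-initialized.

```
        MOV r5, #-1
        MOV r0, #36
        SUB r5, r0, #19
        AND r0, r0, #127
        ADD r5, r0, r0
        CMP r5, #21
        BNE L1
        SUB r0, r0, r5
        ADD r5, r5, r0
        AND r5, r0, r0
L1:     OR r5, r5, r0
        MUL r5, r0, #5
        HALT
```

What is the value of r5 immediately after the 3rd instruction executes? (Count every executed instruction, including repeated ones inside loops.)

17

MOV r5, #-1 → r5=-1
MOV r0, #36 → r0=36
SUB r5, r0, #19 → r5=36-19=17
After step 3: r5 = 17.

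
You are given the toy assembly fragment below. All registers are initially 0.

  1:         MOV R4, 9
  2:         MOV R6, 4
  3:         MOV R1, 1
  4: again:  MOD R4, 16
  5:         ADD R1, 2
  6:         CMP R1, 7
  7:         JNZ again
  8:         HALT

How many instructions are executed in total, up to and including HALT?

16

after MOV R4, 9: R4=9
after MOV R6, 4: R6=4
after MOV R1, 1: R1=1
after MOD R4, 16: R4=9%16=9
after ADD R1, 2: R1=1+2=3
CMP R1, 7  (cmp 3,7)
JNZ again: taken
after MOD R4, 16: R4=9%16=9
after ADD R1, 2: R1=3+2=5
CMP R1, 7  (cmp 5,7)
JNZ again: taken
after MOD R4, 16: R4=9%16=9
after ADD R1, 2: R1=5+2=7
CMP R1, 7  (cmp 7,7)
JNZ again: not taken
halt.
Total executed instructions: 16.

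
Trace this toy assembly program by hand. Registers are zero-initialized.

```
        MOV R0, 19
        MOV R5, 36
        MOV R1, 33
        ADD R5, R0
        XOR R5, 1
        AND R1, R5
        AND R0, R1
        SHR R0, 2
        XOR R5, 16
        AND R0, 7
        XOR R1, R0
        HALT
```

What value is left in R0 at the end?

after MOV R0, 19: R0=19
after MOV R5, 36: R5=36
after MOV R1, 33: R1=33
after ADD R5, R0: R5=36+19=55
after XOR R5, 1: R5=55^1=54
after AND R1, R5: R1=33&54=32
after AND R0, R1: R0=19&32=0
after SHR R0, 2: R0=0>>2=0
after XOR R5, 16: R5=54^16=38
after AND R0, 7: R0=0&7=0
after XOR R1, R0: R1=32^0=32
halt.

0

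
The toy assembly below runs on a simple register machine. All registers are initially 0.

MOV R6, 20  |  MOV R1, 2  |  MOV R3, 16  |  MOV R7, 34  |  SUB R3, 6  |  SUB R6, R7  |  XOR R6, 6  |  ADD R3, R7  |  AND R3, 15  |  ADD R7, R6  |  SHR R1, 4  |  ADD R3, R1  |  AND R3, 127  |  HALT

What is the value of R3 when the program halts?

12

R6=20
R1=2
R3=16
R7=34
R3=16-6=10
R6=20-34=-14
R6=(-14)^6=-12
R3=10+34=44
R3=44&15=12
R7=34+(-12)=22
R1=2>>4=0
R3=12+0=12
R3=12&127=12
halt.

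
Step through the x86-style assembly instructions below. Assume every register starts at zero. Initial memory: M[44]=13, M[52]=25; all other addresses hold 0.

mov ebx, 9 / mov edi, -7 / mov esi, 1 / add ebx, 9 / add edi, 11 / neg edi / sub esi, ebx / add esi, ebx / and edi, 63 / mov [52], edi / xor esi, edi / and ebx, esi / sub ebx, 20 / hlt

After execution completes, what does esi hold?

mov ebx, 9 → ebx=9
mov edi, -7 → edi=-7
mov esi, 1 → esi=1
add ebx, 9 → ebx=9+9=18
add edi, 11 → edi=(-7)+11=4
neg edi → edi=-(4)=-4
sub esi, ebx → esi=1-18=-17
add esi, ebx → esi=(-17)+18=1
and edi, 63 → edi=(-4)&63=60
mov [52], edi → M[52]=60
xor esi, edi → esi=1^60=61
and ebx, esi → ebx=18&61=16
sub ebx, 20 → ebx=16-20=-4
halt.

61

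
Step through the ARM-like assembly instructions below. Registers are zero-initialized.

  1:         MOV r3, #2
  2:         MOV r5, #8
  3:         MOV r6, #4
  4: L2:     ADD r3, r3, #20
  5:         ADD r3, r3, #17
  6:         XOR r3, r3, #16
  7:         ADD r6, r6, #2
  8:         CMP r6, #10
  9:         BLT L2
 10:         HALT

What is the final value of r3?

97

MOV r3, #2 → r3=2
MOV r5, #8 → r5=8
MOV r6, #4 → r6=4
ADD r3, r3, #20 → r3=2+20=22
ADD r3, r3, #17 → r3=22+17=39
XOR r3, r3, #16 → r3=39^16=55
ADD r6, r6, #2 → r6=4+2=6
CMP r6, #10  (cmp 6,10)
BLT L2: taken
ADD r3, r3, #20 → r3=55+20=75
ADD r3, r3, #17 → r3=75+17=92
XOR r3, r3, #16 → r3=92^16=76
ADD r6, r6, #2 → r6=6+2=8
CMP r6, #10  (cmp 8,10)
BLT L2: taken
ADD r3, r3, #20 → r3=76+20=96
ADD r3, r3, #17 → r3=96+17=113
XOR r3, r3, #16 → r3=113^16=97
ADD r6, r6, #2 → r6=8+2=10
CMP r6, #10  (cmp 10,10)
BLT L2: not taken
halt.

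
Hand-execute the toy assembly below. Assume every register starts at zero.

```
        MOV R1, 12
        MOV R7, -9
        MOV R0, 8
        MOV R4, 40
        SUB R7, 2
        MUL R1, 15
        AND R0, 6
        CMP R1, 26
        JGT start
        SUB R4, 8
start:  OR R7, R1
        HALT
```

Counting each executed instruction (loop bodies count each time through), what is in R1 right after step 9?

180

MOV R1, 12 → R1=12
MOV R7, -9 → R7=-9
MOV R0, 8 → R0=8
MOV R4, 40 → R4=40
SUB R7, 2 → R7=(-9)-2=-11
MUL R1, 15 → R1=12*15=180
AND R0, 6 → R0=8&6=0
CMP R1, 26  (cmp 180,26)
JGT start: taken
After step 9: R1 = 180.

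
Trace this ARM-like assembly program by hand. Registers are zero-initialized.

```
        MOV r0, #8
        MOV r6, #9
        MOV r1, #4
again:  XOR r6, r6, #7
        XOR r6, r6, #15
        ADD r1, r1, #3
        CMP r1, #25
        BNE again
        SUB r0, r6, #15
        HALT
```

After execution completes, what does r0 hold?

after MOV r0, #8: r0=8
after MOV r6, #9: r6=9
after MOV r1, #4: r1=4
after XOR r6, r6, #7: r6=9^7=14
after XOR r6, r6, #15: r6=14^15=1
after ADD r1, r1, #3: r1=4+3=7
CMP r1, #25  (cmp 7,25)
BNE again: taken
after XOR r6, r6, #7: r6=1^7=6
after XOR r6, r6, #15: r6=6^15=9
after ADD r1, r1, #3: r1=7+3=10
CMP r1, #25  (cmp 10,25)
BNE again: taken
after XOR r6, r6, #7: r6=9^7=14
after XOR r6, r6, #15: r6=14^15=1
after ADD r1, r1, #3: r1=10+3=13
CMP r1, #25  (cmp 13,25)
BNE again: taken
after XOR r6, r6, #7: r6=1^7=6
after XOR r6, r6, #15: r6=6^15=9
after ADD r1, r1, #3: r1=13+3=16
CMP r1, #25  (cmp 16,25)
BNE again: taken
after XOR r6, r6, #7: r6=9^7=14
after XOR r6, r6, #15: r6=14^15=1
after ADD r1, r1, #3: r1=16+3=19
CMP r1, #25  (cmp 19,25)
BNE again: taken
after XOR r6, r6, #7: r6=1^7=6
after XOR r6, r6, #15: r6=6^15=9
after ADD r1, r1, #3: r1=19+3=22
CMP r1, #25  (cmp 22,25)
BNE again: taken
after XOR r6, r6, #7: r6=9^7=14
after XOR r6, r6, #15: r6=14^15=1
after ADD r1, r1, #3: r1=22+3=25
CMP r1, #25  (cmp 25,25)
BNE again: not taken
after SUB r0, r6, #15: r0=1-15=-14
halt.

-14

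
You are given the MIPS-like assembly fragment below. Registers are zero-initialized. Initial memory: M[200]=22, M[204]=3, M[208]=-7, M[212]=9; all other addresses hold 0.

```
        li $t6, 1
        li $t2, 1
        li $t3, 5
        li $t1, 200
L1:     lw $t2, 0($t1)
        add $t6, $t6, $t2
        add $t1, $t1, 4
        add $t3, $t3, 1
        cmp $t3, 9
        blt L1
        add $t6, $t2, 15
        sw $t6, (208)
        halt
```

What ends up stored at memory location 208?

$t6=1
$t2=1
$t3=5
$t1=200
$t2=M[200]=22
$t6=1+22=23
$t1=200+4=204
$t3=5+1=6
cmp $t3, 9  (cmp 6,9)
blt L1: taken
$t2=M[204]=3
$t6=23+3=26
$t1=204+4=208
$t3=6+1=7
cmp $t3, 9  (cmp 7,9)
blt L1: taken
$t2=M[208]=-7
$t6=26+(-7)=19
$t1=208+4=212
$t3=7+1=8
cmp $t3, 9  (cmp 8,9)
blt L1: taken
$t2=M[212]=9
$t6=19+9=28
$t1=212+4=216
$t3=8+1=9
cmp $t3, 9  (cmp 9,9)
blt L1: not taken
$t6=9+15=24
sw $t6, (208) → M[208]=24
halt.

24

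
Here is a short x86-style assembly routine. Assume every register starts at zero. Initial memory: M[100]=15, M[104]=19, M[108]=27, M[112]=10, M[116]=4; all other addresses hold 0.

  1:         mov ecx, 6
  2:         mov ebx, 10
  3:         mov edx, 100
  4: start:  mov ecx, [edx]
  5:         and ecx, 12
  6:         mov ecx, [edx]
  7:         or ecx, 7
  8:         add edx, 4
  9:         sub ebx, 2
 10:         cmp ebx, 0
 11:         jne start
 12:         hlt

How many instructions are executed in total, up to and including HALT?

44

mov ecx, 6 → ecx=6
mov ebx, 10 → ebx=10
mov edx, 100 → edx=100
mov ecx, [edx] → ecx=M[100]=15
and ecx, 12 → ecx=15&12=12
mov ecx, [edx] → ecx=M[100]=15
or ecx, 7 → ecx=15|7=15
add edx, 4 → edx=100+4=104
sub ebx, 2 → ebx=10-2=8
cmp ebx, 0  (cmp 8,0)
jne start: taken
mov ecx, [edx] → ecx=M[104]=19
and ecx, 12 → ecx=19&12=0
mov ecx, [edx] → ecx=M[104]=19
or ecx, 7 → ecx=19|7=23
add edx, 4 → edx=104+4=108
sub ebx, 2 → ebx=8-2=6
cmp ebx, 0  (cmp 6,0)
jne start: taken
mov ecx, [edx] → ecx=M[108]=27
and ecx, 12 → ecx=27&12=8
mov ecx, [edx] → ecx=M[108]=27
or ecx, 7 → ecx=27|7=31
add edx, 4 → edx=108+4=112
sub ebx, 2 → ebx=6-2=4
cmp ebx, 0  (cmp 4,0)
jne start: taken
mov ecx, [edx] → ecx=M[112]=10
and ecx, 12 → ecx=10&12=8
mov ecx, [edx] → ecx=M[112]=10
or ecx, 7 → ecx=10|7=15
add edx, 4 → edx=112+4=116
sub ebx, 2 → ebx=4-2=2
cmp ebx, 0  (cmp 2,0)
jne start: taken
mov ecx, [edx] → ecx=M[116]=4
and ecx, 12 → ecx=4&12=4
mov ecx, [edx] → ecx=M[116]=4
or ecx, 7 → ecx=4|7=7
add edx, 4 → edx=116+4=120
sub ebx, 2 → ebx=2-2=0
cmp ebx, 0  (cmp 0,0)
jne start: not taken
halt.
Total executed instructions: 44.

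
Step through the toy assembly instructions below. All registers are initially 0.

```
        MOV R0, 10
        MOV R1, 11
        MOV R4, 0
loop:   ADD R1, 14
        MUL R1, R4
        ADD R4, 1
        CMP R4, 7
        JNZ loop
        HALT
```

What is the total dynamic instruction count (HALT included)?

39

MOV R0, 10 → R0=10
MOV R1, 11 → R1=11
MOV R4, 0 → R4=0
ADD R1, 14 → R1=11+14=25
MUL R1, R4 → R1=25*0=0
ADD R4, 1 → R4=0+1=1
CMP R4, 7  (cmp 1,7)
JNZ loop: taken
ADD R1, 14 → R1=0+14=14
MUL R1, R4 → R1=14*1=14
ADD R4, 1 → R4=1+1=2
CMP R4, 7  (cmp 2,7)
JNZ loop: taken
ADD R1, 14 → R1=14+14=28
MUL R1, R4 → R1=28*2=56
ADD R4, 1 → R4=2+1=3
CMP R4, 7  (cmp 3,7)
JNZ loop: taken
ADD R1, 14 → R1=56+14=70
MUL R1, R4 → R1=70*3=210
ADD R4, 1 → R4=3+1=4
CMP R4, 7  (cmp 4,7)
JNZ loop: taken
ADD R1, 14 → R1=210+14=224
MUL R1, R4 → R1=224*4=896
ADD R4, 1 → R4=4+1=5
CMP R4, 7  (cmp 5,7)
JNZ loop: taken
ADD R1, 14 → R1=896+14=910
MUL R1, R4 → R1=910*5=4550
ADD R4, 1 → R4=5+1=6
CMP R4, 7  (cmp 6,7)
JNZ loop: taken
ADD R1, 14 → R1=4550+14=4564
MUL R1, R4 → R1=4564*6=27384
ADD R4, 1 → R4=6+1=7
CMP R4, 7  (cmp 7,7)
JNZ loop: not taken
halt.
Total executed instructions: 39.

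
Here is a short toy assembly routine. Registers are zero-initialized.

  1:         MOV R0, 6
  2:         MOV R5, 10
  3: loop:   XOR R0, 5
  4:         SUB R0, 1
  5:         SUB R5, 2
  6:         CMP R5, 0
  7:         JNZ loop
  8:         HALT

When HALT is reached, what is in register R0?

2

R0=6
R5=10
R0=6^5=3
R0=3-1=2
R5=10-2=8
CMP R5, 0  (cmp 8,0)
JNZ loop: taken
R0=2^5=7
R0=7-1=6
R5=8-2=6
CMP R5, 0  (cmp 6,0)
JNZ loop: taken
R0=6^5=3
R0=3-1=2
R5=6-2=4
CMP R5, 0  (cmp 4,0)
JNZ loop: taken
R0=2^5=7
R0=7-1=6
R5=4-2=2
CMP R5, 0  (cmp 2,0)
JNZ loop: taken
R0=6^5=3
R0=3-1=2
R5=2-2=0
CMP R5, 0  (cmp 0,0)
JNZ loop: not taken
halt.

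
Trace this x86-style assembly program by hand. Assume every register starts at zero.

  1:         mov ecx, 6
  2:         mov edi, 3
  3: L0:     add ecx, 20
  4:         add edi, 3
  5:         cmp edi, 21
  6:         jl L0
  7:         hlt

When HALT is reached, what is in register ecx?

after mov ecx, 6: ecx=6
after mov edi, 3: edi=3
after add ecx, 20: ecx=6+20=26
after add edi, 3: edi=3+3=6
cmp edi, 21  (cmp 6,21)
jl L0: taken
after add ecx, 20: ecx=26+20=46
after add edi, 3: edi=6+3=9
cmp edi, 21  (cmp 9,21)
jl L0: taken
after add ecx, 20: ecx=46+20=66
after add edi, 3: edi=9+3=12
cmp edi, 21  (cmp 12,21)
jl L0: taken
after add ecx, 20: ecx=66+20=86
after add edi, 3: edi=12+3=15
cmp edi, 21  (cmp 15,21)
jl L0: taken
after add ecx, 20: ecx=86+20=106
after add edi, 3: edi=15+3=18
cmp edi, 21  (cmp 18,21)
jl L0: taken
after add ecx, 20: ecx=106+20=126
after add edi, 3: edi=18+3=21
cmp edi, 21  (cmp 21,21)
jl L0: not taken
halt.

126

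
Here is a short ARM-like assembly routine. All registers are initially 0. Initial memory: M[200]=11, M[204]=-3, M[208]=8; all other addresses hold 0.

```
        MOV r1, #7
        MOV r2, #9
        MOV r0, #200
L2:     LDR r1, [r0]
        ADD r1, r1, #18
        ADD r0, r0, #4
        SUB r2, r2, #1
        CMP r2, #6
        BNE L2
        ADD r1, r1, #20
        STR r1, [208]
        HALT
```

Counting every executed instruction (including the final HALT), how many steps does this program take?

24

MOV r1, #7 → r1=7
MOV r2, #9 → r2=9
MOV r0, #200 → r0=200
LDR r1, [r0] → r1=M[200]=11
ADD r1, r1, #18 → r1=11+18=29
ADD r0, r0, #4 → r0=200+4=204
SUB r2, r2, #1 → r2=9-1=8
CMP r2, #6  (cmp 8,6)
BNE L2: taken
LDR r1, [r0] → r1=M[204]=-3
ADD r1, r1, #18 → r1=(-3)+18=15
ADD r0, r0, #4 → r0=204+4=208
SUB r2, r2, #1 → r2=8-1=7
CMP r2, #6  (cmp 7,6)
BNE L2: taken
LDR r1, [r0] → r1=M[208]=8
ADD r1, r1, #18 → r1=8+18=26
ADD r0, r0, #4 → r0=208+4=212
SUB r2, r2, #1 → r2=7-1=6
CMP r2, #6  (cmp 6,6)
BNE L2: not taken
ADD r1, r1, #20 → r1=26+20=46
STR r1, [208] → M[208]=46
halt.
Total executed instructions: 24.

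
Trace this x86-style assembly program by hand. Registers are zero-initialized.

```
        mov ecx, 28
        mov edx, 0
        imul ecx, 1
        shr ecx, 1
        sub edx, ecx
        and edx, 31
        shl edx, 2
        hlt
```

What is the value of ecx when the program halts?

14

ecx=28
edx=0
ecx=28*1=28
ecx=28>>1=14
edx=0-14=-14
edx=(-14)&31=18
edx=18<<2=72
halt.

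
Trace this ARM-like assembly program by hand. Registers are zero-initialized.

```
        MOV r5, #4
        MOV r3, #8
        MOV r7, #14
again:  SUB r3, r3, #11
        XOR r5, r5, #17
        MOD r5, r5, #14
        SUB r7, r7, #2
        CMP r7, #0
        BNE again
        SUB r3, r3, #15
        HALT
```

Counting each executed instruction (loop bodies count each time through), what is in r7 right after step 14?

10

after MOV r5, #4: r5=4
after MOV r3, #8: r3=8
after MOV r7, #14: r7=14
after SUB r3, r3, #11: r3=8-11=-3
after XOR r5, r5, #17: r5=4^17=21
after MOD r5, r5, #14: r5=21%14=7
after SUB r7, r7, #2: r7=14-2=12
CMP r7, #0  (cmp 12,0)
BNE again: taken
after SUB r3, r3, #11: r3=(-3)-11=-14
after XOR r5, r5, #17: r5=7^17=22
after MOD r5, r5, #14: r5=22%14=8
after SUB r7, r7, #2: r7=12-2=10
CMP r7, #0  (cmp 10,0)
After step 14: r7 = 10.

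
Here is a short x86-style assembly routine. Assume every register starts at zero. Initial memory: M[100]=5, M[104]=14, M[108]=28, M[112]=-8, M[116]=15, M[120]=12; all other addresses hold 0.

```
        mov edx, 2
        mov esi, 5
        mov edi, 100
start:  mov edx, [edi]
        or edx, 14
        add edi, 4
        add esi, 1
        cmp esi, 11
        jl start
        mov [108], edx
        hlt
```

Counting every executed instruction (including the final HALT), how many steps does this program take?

41

edx=2
esi=5
edi=100
edx=M[100]=5
edx=5|14=15
edi=100+4=104
esi=5+1=6
cmp esi, 11  (cmp 6,11)
jl start: taken
edx=M[104]=14
edx=14|14=14
edi=104+4=108
esi=6+1=7
cmp esi, 11  (cmp 7,11)
jl start: taken
edx=M[108]=28
edx=28|14=30
edi=108+4=112
esi=7+1=8
cmp esi, 11  (cmp 8,11)
jl start: taken
edx=M[112]=-8
edx=(-8)|14=-2
edi=112+4=116
esi=8+1=9
cmp esi, 11  (cmp 9,11)
jl start: taken
edx=M[116]=15
edx=15|14=15
edi=116+4=120
esi=9+1=10
cmp esi, 11  (cmp 10,11)
jl start: taken
edx=M[120]=12
edx=12|14=14
edi=120+4=124
esi=10+1=11
cmp esi, 11  (cmp 11,11)
jl start: not taken
mov [108], edx → M[108]=14
halt.
Total executed instructions: 41.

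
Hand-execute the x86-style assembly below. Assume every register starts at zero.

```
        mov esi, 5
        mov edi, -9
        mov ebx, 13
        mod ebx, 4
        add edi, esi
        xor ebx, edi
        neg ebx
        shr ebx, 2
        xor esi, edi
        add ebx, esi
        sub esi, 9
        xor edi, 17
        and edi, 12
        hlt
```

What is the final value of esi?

-16

mov esi, 5 → esi=5
mov edi, -9 → edi=-9
mov ebx, 13 → ebx=13
mod ebx, 4 → ebx=13%4=1
add edi, esi → edi=(-9)+5=-4
xor ebx, edi → ebx=1^(-4)=-3
neg ebx → ebx=-(-3)=3
shr ebx, 2 → ebx=3>>2=0
xor esi, edi → esi=5^(-4)=-7
add ebx, esi → ebx=0+(-7)=-7
sub esi, 9 → esi=(-7)-9=-16
xor edi, 17 → edi=(-4)^17=-19
and edi, 12 → edi=(-19)&12=12
halt.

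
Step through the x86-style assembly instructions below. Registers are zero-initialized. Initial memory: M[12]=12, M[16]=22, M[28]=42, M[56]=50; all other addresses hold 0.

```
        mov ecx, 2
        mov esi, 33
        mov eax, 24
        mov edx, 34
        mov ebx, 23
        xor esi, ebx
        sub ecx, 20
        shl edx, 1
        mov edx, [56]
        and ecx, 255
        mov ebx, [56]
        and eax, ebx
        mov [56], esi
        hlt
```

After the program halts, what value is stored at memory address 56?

ecx=2
esi=33
eax=24
edx=34
ebx=23
esi=33^23=54
ecx=2-20=-18
edx=34<<1=68
edx=M[56]=50
ecx=(-18)&255=238
ebx=M[56]=50
eax=24&50=16
mov [56], esi → M[56]=54
halt.

54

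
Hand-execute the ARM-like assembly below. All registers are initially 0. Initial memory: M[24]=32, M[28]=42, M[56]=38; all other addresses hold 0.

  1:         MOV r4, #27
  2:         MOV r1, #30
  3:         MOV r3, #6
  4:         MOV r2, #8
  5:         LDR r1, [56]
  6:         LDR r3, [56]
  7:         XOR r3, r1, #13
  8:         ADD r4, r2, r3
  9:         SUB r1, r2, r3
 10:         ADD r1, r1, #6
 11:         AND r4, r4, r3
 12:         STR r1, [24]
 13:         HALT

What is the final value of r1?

-29

MOV r4, #27 → r4=27
MOV r1, #30 → r1=30
MOV r3, #6 → r3=6
MOV r2, #8 → r2=8
LDR r1, [56] → r1=M[56]=38
LDR r3, [56] → r3=M[56]=38
XOR r3, r1, #13 → r3=38^13=43
ADD r4, r2, r3 → r4=8+43=51
SUB r1, r2, r3 → r1=8-43=-35
ADD r1, r1, #6 → r1=(-35)+6=-29
AND r4, r4, r3 → r4=51&43=35
STR r1, [24] → M[24]=-29
halt.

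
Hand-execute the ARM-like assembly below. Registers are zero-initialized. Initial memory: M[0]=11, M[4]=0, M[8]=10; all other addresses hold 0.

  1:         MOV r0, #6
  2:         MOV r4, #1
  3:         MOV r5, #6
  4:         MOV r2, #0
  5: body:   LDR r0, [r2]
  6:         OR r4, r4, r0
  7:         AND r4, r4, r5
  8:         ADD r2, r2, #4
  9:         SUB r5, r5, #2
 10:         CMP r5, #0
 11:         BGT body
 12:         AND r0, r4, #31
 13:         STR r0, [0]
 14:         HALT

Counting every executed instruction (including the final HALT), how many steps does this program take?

28

after MOV r0, #6: r0=6
after MOV r4, #1: r4=1
after MOV r5, #6: r5=6
after MOV r2, #0: r2=0
after LDR r0, [r2]: r0=M[0]=11
after OR r4, r4, r0: r4=1|11=11
after AND r4, r4, r5: r4=11&6=2
after ADD r2, r2, #4: r2=0+4=4
after SUB r5, r5, #2: r5=6-2=4
CMP r5, #0  (cmp 4,0)
BGT body: taken
after LDR r0, [r2]: r0=M[4]=0
after OR r4, r4, r0: r4=2|0=2
after AND r4, r4, r5: r4=2&4=0
after ADD r2, r2, #4: r2=4+4=8
after SUB r5, r5, #2: r5=4-2=2
CMP r5, #0  (cmp 2,0)
BGT body: taken
after LDR r0, [r2]: r0=M[8]=10
after OR r4, r4, r0: r4=0|10=10
after AND r4, r4, r5: r4=10&2=2
after ADD r2, r2, #4: r2=8+4=12
after SUB r5, r5, #2: r5=2-2=0
CMP r5, #0  (cmp 0,0)
BGT body: not taken
after AND r0, r4, #31: r0=2&31=2
STR r0, [0] → M[0]=2
halt.
Total executed instructions: 28.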